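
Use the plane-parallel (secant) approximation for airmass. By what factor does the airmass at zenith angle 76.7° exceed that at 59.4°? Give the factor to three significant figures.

X(76.7°)/X(59.4°) = sec 76.7° / sec 59.4° = cos 59.4° / cos 76.7° = 0.5090/0.2300 = 2.2127.

2.21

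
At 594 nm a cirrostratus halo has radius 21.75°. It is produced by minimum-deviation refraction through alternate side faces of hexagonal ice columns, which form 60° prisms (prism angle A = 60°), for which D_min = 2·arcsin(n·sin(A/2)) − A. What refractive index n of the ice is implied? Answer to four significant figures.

Rearranging: n = sin((D_min + A)/2) / sin(A/2).
(D_min + A)/2 = (21.75° + 60°)/2 = 40.875°.
n = sin 40.875° / sin 30° = 0.6544 / 0.5000 = 1.3088.

1.309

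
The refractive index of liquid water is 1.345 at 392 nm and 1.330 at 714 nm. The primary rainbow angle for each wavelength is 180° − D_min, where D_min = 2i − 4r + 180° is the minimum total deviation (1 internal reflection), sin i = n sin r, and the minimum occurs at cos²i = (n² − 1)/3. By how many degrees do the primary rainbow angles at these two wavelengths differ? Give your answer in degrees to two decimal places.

At 392 nm (n = 1.345): cos²i = 0.26967 → i = 58.715°, r = 39.448°, D_min = 139.635°, rainbow angle = 40.365°.
At 714 nm (n = 1.330): cos²i = 0.25630 → i = 59.585°, r = 40.422°, D_min = 137.484°, rainbow angle = 42.516°.
Angular width = |40.365° − 42.516°| = 2.152°.

2.15°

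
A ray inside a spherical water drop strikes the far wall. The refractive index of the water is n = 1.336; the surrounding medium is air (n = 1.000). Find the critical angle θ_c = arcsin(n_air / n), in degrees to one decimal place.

48.5°

sin θ_c = n_air / n = 1.000 / 1.336 = 0.7485.
θ_c = arcsin(0.7485) = 48.46°.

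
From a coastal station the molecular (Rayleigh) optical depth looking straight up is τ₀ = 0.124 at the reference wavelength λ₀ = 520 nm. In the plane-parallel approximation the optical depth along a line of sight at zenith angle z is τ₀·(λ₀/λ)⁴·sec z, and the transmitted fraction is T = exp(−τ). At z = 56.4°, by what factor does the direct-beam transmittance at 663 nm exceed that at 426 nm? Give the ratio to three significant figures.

1.51

Airmass: sec 56.4° = 1.8070.
τ(663 nm) = 0.124 × (520/663)⁴ × 1.8070 = 0.124 × 0.3784 × 1.8070 = 0.0848.
τ(426 nm) = 0.124 × (520/426)⁴ × 1.8070 = 0.124 × 2.2201 × 1.8070 = 0.4975.
T(663)/T(426) = exp(τ_B − τ_A) = exp(0.4127) = 1.5109.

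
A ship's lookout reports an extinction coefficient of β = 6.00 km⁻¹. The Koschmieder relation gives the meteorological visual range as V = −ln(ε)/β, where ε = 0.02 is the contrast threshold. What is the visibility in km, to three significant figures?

0.652 km

V = −ln(0.02) / 6.00 = 3.912 / 6.00 = 0.6520 km.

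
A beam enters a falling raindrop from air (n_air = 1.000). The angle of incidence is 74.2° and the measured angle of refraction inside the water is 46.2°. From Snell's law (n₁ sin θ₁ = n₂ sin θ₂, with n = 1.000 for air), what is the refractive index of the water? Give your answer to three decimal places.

n = sin θ_i / sin θ_r = sin 74.2° / sin 46.2° = 0.9622 / 0.7218 = 1.3332.

1.333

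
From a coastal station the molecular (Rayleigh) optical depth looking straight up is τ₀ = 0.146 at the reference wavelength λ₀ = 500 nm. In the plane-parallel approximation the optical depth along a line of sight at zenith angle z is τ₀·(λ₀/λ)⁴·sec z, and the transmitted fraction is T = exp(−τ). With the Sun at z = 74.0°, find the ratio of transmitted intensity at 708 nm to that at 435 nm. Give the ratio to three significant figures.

2.21

Airmass: sec 74.0° = 3.6280.
τ(708 nm) = 0.146 × (500/708)⁴ × 3.6280 = 0.146 × 0.2487 × 3.6280 = 0.1318.
τ(435 nm) = 0.146 × (500/435)⁴ × 3.6280 = 0.146 × 1.7455 × 3.6280 = 0.9246.
T(708)/T(435) = exp(τ_B − τ_A) = exp(0.7928) = 2.2096.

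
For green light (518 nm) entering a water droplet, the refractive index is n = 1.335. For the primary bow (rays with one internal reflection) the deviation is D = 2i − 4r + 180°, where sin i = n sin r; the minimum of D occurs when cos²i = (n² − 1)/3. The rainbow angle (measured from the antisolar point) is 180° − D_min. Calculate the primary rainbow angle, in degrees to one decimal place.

41.8°

cos²i = (1.78222 − 1)/3 = 0.26074; i = arccos(0.51063) = 59.294°.
sin r = sin 59.294°/1.335 = 0.64405; r = 40.094°.
D_min = 2·59.294° − 4·40.094° + 180° = 138.212°.
Rainbow angle = 180° − D_min = 41.788°.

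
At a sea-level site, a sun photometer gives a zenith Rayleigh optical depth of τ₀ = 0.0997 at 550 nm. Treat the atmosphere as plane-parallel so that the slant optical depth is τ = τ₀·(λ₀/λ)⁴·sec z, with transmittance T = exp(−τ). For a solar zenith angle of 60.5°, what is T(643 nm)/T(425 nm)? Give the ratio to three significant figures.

1.58

Airmass: sec 60.5° = 2.0308.
τ(643 nm) = 0.0997 × (550/643)⁴ × 2.0308 = 0.0997 × 0.5353 × 2.0308 = 0.1084.
τ(425 nm) = 0.0997 × (550/425)⁴ × 2.0308 = 0.0997 × 2.8048 × 2.0308 = 0.5679.
T(643)/T(425) = exp(τ_B − τ_A) = exp(0.4595) = 1.5833.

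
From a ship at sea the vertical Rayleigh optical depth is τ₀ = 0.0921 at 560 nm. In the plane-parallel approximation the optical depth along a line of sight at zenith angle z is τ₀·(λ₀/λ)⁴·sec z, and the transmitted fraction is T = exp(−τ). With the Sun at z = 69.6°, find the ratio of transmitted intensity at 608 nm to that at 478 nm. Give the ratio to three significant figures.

1.36

Airmass: sec 69.6° = 2.8688.
τ(608 nm) = 0.0921 × (560/608)⁴ × 2.8688 = 0.0921 × 0.7197 × 2.8688 = 0.1902.
τ(478 nm) = 0.0921 × (560/478)⁴ × 2.8688 = 0.0921 × 1.8838 × 2.8688 = 0.4977.
T(608)/T(478) = exp(τ_B − τ_A) = exp(0.3076) = 1.3601.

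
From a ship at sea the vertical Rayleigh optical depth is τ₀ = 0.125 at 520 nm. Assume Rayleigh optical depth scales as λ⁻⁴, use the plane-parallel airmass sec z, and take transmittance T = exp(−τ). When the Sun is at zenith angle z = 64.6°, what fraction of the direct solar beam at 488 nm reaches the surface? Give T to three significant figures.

0.687

sec 64.6° = 2.3314.
τ = 0.125 × (520/488)⁴ × 2.3314 = 0.125 × 1.2892 × 2.3314 = 0.3757.
T = exp(−0.3757) = 0.6868.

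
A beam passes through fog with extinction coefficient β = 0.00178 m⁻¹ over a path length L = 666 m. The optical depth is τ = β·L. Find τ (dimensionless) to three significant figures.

τ = β·L = 0.00178 × 666 = 1.1855.

1.19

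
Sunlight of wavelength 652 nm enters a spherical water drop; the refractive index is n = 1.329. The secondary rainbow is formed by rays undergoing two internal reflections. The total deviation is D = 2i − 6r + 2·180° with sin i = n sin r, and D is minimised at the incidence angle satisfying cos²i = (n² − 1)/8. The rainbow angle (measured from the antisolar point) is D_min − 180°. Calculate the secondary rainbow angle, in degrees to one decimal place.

cos²i = (1.76624 − 1)/8 = 0.09578; i = arccos(0.30948) = 71.972°.
sin r = sin 71.972°/1.329 = 0.71550; r = 45.685°.
D_min = 2·71.972° − 6·45.685° + 360° = 229.837°.
Rainbow angle = D_min − 180° = 49.837°.

49.8°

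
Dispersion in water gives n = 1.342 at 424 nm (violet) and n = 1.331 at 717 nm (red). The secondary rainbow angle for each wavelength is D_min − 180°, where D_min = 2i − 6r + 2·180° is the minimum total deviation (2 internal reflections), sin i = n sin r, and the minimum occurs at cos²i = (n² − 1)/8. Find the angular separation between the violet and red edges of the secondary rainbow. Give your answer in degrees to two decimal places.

At 424 nm (n = 1.342): cos²i = 0.10012 → i = 71.554°, r = 44.981°, D_min = 233.222°, rainbow angle = 53.222°.
At 717 nm (n = 1.331): cos²i = 0.09645 → i = 71.907°, r = 45.575°, D_min = 230.365°, rainbow angle = 50.365°.
Angular width = |53.222° − 50.365°| = 2.857°.

2.86°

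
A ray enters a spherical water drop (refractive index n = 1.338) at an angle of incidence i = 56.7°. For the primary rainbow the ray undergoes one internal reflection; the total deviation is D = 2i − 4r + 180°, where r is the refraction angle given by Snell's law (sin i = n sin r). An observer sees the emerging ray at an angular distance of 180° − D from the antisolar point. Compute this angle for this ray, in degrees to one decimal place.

41.2°

sin r = sin 56.7° / 1.338 = 0.8358/1.338 = 0.6247; r = 38.66°.
D = 2·56.7° − 4·38.66° + 180° = 113.40° − 154.63° + 180° = 138.77°.
Angle from antisolar point = 180° − D = 41.23°.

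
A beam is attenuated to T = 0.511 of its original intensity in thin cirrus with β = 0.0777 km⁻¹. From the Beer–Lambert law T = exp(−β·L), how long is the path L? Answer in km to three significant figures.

8.64 km

Beer–Lambert: T = exp(−βL) ⇒ L = −ln(T)/β = −ln(0.511)/0.0777 = 0.6714/0.0777 = 8.641 km.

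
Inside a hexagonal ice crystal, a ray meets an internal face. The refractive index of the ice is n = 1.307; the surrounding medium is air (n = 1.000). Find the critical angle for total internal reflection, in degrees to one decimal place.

49.9°

sin θ_c = n_air / n = 1.000 / 1.307 = 0.7651.
θ_c = arcsin(0.7651) = 49.92°.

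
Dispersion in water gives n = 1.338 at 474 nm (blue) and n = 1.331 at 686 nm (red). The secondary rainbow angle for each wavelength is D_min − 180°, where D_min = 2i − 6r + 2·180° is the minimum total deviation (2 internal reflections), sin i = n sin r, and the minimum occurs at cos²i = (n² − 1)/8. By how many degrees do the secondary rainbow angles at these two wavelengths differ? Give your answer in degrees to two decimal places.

At 474 nm (n = 1.338): cos²i = 0.09878 → i = 71.682°, r = 45.195°, D_min = 232.193°, rainbow angle = 52.193°.
At 686 nm (n = 1.331): cos²i = 0.09645 → i = 71.907°, r = 45.575°, D_min = 230.365°, rainbow angle = 50.365°.
Angular width = |52.193° − 50.365°| = 1.828°.

1.83°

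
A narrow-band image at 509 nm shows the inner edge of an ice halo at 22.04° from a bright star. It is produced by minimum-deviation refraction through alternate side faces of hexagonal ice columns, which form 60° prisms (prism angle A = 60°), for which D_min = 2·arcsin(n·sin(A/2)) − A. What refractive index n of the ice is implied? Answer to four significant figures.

Rearranging: n = sin((D_min + A)/2) / sin(A/2).
(D_min + A)/2 = (22.04° + 60°)/2 = 41.020°.
n = sin 41.020° / sin 30° = 0.6563 / 0.5000 = 1.3126.

1.313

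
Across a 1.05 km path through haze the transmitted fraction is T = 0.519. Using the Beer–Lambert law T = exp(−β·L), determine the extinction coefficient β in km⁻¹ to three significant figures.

0.625 km⁻¹

Beer–Lambert: T = exp(−βL) ⇒ β = −ln(T)/L = −ln(0.519)/1.05 = 0.6559/1.05 = 0.6246 km⁻¹.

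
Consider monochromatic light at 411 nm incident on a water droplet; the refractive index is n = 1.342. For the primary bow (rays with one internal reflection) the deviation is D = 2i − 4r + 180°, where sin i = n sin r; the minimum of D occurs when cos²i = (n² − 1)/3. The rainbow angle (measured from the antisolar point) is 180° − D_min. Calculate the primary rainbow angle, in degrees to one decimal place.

cos²i = (1.80096 − 1)/3 = 0.26699; i = arccos(0.51671) = 58.888°.
sin r = sin 58.888°/1.342 = 0.63797; r = 39.641°.
D_min = 2·58.888° − 4·39.641° + 180° = 139.213°.
Rainbow angle = 180° − D_min = 40.787°.

40.8°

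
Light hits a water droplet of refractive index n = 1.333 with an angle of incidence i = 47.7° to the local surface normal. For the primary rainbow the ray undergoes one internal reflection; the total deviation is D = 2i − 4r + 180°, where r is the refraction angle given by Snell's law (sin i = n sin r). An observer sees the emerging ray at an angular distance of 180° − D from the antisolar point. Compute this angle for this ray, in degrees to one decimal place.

39.4°

sin r = sin 47.7° / 1.333 = 0.7396/1.333 = 0.5549; r = 33.70°.
D = 2·47.7° − 4·33.70° + 180° = 95.40° − 134.80° + 180° = 140.60°.
Angle from antisolar point = 180° − D = 39.40°.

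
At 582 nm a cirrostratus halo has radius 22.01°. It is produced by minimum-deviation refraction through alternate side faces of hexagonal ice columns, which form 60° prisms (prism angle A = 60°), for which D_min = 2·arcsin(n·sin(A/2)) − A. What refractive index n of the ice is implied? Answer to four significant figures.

1.312

Rearranging: n = sin((D_min + A)/2) / sin(A/2).
(D_min + A)/2 = (22.01° + 60°)/2 = 41.005°.
n = sin 41.005° / sin 30° = 0.6561 / 0.5000 = 1.3122.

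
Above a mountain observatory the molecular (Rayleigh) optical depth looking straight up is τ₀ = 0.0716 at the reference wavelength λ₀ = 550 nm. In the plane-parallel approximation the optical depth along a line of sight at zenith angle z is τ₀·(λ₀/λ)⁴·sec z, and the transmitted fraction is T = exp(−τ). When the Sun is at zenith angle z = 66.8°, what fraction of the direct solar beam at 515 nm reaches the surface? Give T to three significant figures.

sec 66.8° = 2.5384.
τ = 0.0716 × (550/515)⁴ × 2.5384 = 0.0716 × 1.3008 × 2.5384 = 0.2364.
T = exp(−0.2364) = 0.7894.

0.789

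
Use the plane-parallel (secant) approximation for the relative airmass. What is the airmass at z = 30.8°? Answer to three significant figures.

X = sec z = 1/cos 30.8° = 1/0.8590 = 1.1642.

1.16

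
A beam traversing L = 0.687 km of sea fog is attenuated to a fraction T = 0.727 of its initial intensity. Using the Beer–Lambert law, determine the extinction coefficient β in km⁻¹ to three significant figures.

0.464 km⁻¹

Beer–Lambert: T = exp(−βL) ⇒ β = −ln(T)/L = −ln(0.727)/0.687 = 0.3188/0.687 = 0.4641 km⁻¹.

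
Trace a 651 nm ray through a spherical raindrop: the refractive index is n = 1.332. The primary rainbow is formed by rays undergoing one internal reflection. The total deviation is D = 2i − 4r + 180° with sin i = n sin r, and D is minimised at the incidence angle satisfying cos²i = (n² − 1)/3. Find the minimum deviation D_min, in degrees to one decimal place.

137.8°

cos²i = (1.77422 − 1)/3 = 0.25807; i = arccos(0.50801) = 59.469°.
sin r = sin 59.469°/1.332 = 0.64666; r = 40.290°.
D_min = 2·59.469° − 4·40.290° + 180° = 137.776°.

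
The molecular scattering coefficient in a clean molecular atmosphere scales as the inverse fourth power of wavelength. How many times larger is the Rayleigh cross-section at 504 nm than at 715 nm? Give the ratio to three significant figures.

Rayleigh scattering ∝ λ⁻⁴, so the ratio of coefficients is the inverse fourth power of the wavelength ratio.
σ(504)/σ(715) = (715/504)⁴ = (1.4187)⁴ = 4.05.

4.05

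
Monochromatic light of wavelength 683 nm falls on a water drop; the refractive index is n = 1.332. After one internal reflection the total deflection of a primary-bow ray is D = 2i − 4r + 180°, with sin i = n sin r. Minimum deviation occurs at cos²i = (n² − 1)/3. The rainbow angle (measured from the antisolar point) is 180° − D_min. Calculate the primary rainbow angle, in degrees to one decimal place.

cos²i = (1.77422 − 1)/3 = 0.25807; i = arccos(0.50801) = 59.469°.
sin r = sin 59.469°/1.332 = 0.64666; r = 40.290°.
D_min = 2·59.469° − 4·40.290° + 180° = 137.776°.
Rainbow angle = 180° − D_min = 42.224°.

42.2°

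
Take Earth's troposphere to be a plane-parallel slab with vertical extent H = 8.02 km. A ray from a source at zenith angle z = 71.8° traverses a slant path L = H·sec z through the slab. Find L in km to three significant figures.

sec z = 1/cos 71.8° = 3.2017.
L = 8.02 × 3.2017 = 25.678 km.

25.7 km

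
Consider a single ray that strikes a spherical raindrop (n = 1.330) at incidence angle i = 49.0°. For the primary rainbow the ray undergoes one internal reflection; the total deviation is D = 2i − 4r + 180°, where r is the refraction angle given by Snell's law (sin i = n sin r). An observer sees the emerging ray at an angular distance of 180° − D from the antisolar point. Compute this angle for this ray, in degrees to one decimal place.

sin r = sin 49.0° / 1.330 = 0.7547/1.330 = 0.5675; r = 34.57°.
D = 2·49.0° − 4·34.57° + 180° = 98.00° − 138.29° + 180° = 139.71°.
Angle from antisolar point = 180° − D = 40.29°.

40.3°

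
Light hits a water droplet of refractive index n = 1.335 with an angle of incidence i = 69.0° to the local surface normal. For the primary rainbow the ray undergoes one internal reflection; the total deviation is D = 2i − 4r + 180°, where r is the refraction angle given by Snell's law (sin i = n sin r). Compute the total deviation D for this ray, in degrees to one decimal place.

sin r = sin 69.0° / 1.335 = 0.9336/1.335 = 0.6993; r = 44.37°.
D = 2·69.0° − 4·44.37° + 180° = 138.00° − 177.49° + 180° = 140.51°.

140.5°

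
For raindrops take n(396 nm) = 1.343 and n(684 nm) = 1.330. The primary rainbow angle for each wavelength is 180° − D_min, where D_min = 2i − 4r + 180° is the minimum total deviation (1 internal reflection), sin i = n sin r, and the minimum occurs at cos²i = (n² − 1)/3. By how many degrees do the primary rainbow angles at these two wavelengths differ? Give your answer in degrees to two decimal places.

At 396 nm (n = 1.343): cos²i = 0.26788 → i = 58.830°, r = 39.577°, D_min = 139.354°, rainbow angle = 40.646°.
At 684 nm (n = 1.330): cos²i = 0.25630 → i = 59.585°, r = 40.422°, D_min = 137.484°, rainbow angle = 42.516°.
Angular width = |40.646° − 42.516°| = 1.871°.

1.87°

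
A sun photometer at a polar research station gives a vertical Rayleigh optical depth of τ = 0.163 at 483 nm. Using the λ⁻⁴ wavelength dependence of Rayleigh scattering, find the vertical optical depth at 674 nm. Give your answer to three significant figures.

τ(674 nm) = τ(483 nm) × (483/674)⁴ = 0.163 × (0.7166)⁴ = 0.163 × 0.2637 = 0.0430.

0.0430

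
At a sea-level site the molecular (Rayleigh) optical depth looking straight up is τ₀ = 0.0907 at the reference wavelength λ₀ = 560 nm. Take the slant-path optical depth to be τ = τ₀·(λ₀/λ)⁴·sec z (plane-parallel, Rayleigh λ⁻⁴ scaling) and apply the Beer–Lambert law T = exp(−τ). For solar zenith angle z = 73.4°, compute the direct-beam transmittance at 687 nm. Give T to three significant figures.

sec 73.4° = 3.5003.
τ = 0.0907 × (560/687)⁴ × 3.5003 = 0.0907 × 0.4415 × 3.5003 = 0.1402.
T = exp(−0.1402) = 0.8692.

0.869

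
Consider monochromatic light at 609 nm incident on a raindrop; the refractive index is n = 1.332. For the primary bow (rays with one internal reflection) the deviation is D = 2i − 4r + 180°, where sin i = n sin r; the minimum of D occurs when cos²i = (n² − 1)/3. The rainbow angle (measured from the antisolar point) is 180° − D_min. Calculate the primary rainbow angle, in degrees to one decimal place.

42.2°

cos²i = (1.77422 − 1)/3 = 0.25807; i = arccos(0.50801) = 59.469°.
sin r = sin 59.469°/1.332 = 0.64666; r = 40.290°.
D_min = 2·59.469° − 4·40.290° + 180° = 137.776°.
Rainbow angle = 180° − D_min = 42.224°.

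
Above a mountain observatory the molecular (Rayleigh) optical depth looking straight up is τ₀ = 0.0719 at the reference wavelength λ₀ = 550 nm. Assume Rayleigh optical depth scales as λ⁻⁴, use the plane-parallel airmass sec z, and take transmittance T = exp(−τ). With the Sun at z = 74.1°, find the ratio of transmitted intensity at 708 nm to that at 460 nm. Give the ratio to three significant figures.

Airmass: sec 74.1° = 3.6502.
τ(708 nm) = 0.0719 × (550/708)⁴ × 3.6502 = 0.0719 × 0.3642 × 3.6502 = 0.0956.
τ(460 nm) = 0.0719 × (550/460)⁴ × 3.6502 = 0.0719 × 2.0437 × 3.6502 = 0.5364.
T(708)/T(460) = exp(τ_B − τ_A) = exp(0.4408) = 1.5539.

1.55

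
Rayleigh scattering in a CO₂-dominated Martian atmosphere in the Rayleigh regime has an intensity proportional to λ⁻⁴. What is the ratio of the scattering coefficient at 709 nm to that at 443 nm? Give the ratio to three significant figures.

0.152

Rayleigh scattering ∝ λ⁻⁴, so the ratio of coefficients is the inverse fourth power of the wavelength ratio.
σ(709)/σ(443) = (443/709)⁴ = (0.6248)⁴ = 0.1524.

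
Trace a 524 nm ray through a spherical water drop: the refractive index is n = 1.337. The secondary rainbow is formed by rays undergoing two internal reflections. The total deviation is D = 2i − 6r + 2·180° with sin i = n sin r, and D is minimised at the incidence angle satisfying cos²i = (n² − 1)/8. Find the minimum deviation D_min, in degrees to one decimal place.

231.9°

cos²i = (1.78757 − 1)/8 = 0.09845; i = arccos(0.31376) = 71.714°.
sin r = sin 71.714°/1.337 = 0.71017; r = 45.249°.
D_min = 2·71.714° − 6·45.249° + 360° = 231.934°.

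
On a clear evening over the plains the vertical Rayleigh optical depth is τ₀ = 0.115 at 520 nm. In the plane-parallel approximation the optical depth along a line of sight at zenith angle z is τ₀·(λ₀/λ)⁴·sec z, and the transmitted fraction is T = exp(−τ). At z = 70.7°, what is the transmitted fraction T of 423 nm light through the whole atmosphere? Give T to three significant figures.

sec 70.7° = 3.0256.
τ = 0.115 × (520/423)⁴ × 3.0256 = 0.115 × 2.2838 × 3.0256 = 0.7946.
T = exp(−0.7946) = 0.4518.

0.452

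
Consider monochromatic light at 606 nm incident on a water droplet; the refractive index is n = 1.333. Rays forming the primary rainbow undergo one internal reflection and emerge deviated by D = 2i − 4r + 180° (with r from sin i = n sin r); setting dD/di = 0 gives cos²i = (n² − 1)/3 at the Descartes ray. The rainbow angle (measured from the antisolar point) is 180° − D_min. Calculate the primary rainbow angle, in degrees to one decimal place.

42.1°

cos²i = (1.77689 − 1)/3 = 0.25896; i = arccos(0.50888) = 59.410°.
sin r = sin 59.410°/1.333 = 0.64579; r = 40.225°.
D_min = 2·59.410° − 4·40.225° + 180° = 137.922°.
Rainbow angle = 180° − D_min = 42.078°.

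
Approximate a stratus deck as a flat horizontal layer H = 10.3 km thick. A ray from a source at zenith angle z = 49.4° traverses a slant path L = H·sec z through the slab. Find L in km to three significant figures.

15.8 km

sec z = 1/cos 49.4° = 1.5366.
L = 10.3 × 1.5366 = 15.827 km.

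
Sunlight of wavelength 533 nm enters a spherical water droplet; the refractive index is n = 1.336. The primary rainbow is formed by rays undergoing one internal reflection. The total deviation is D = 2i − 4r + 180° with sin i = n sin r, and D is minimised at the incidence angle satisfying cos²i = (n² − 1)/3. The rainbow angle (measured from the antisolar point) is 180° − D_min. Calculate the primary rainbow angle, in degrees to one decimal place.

cos²i = (1.78490 − 1)/3 = 0.26163; i = arccos(0.51150) = 59.236°.
sin r = sin 59.236°/1.336 = 0.64318; r = 40.029°.
D_min = 2·59.236° − 4·40.029° + 180° = 138.356°.
Rainbow angle = 180° − D_min = 41.644°.

41.6°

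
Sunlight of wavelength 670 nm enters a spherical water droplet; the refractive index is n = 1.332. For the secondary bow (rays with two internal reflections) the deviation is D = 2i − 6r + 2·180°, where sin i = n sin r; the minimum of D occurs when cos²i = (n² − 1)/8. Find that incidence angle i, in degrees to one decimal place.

71.9°

cos²i = (1.332² − 1)/8 = (1.77422 − 1)/8 = 0.09678.
cos i = 0.31109, so i = 71.875°.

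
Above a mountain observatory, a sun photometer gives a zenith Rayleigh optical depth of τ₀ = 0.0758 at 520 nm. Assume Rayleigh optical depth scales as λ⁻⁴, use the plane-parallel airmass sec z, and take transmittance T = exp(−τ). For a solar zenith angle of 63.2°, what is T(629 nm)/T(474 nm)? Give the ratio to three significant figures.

1.18

Airmass: sec 63.2° = 2.2179.
τ(629 nm) = 0.0758 × (520/629)⁴ × 2.2179 = 0.0758 × 0.4671 × 2.2179 = 0.0785.
τ(474 nm) = 0.0758 × (520/474)⁴ × 2.2179 = 0.0758 × 1.4484 × 2.2179 = 0.2435.
T(629)/T(474) = exp(τ_B − τ_A) = exp(0.1650) = 1.1794.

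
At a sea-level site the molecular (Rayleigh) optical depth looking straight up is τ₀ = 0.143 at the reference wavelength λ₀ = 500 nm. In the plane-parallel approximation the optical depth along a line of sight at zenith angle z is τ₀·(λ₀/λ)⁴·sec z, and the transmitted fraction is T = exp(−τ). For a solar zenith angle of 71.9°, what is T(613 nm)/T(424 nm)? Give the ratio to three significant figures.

Airmass: sec 71.9° = 3.2188.
τ(613 nm) = 0.143 × (500/613)⁴ × 3.2188 = 0.143 × 0.4426 × 3.2188 = 0.2037.
τ(424 nm) = 0.143 × (500/424)⁴ × 3.2188 = 0.143 × 1.9338 × 3.2188 = 0.8901.
T(613)/T(424) = exp(τ_B − τ_A) = exp(0.6864) = 1.9865.

1.99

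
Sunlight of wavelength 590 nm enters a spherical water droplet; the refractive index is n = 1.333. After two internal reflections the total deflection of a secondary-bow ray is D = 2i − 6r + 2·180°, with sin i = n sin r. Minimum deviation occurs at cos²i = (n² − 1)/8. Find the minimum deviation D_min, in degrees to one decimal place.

230.9°

cos²i = (1.77689 − 1)/8 = 0.09711; i = arccos(0.31163) = 71.843°.
sin r = sin 71.843°/1.333 = 0.71283; r = 45.466°.
D_min = 2·71.843° − 6·45.466° + 360° = 230.891°.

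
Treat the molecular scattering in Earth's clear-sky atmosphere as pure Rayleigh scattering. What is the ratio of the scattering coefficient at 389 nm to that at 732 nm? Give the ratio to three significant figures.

12.5

Rayleigh scattering ∝ λ⁻⁴, so the ratio of coefficients is the inverse fourth power of the wavelength ratio.
σ(389)/σ(732) = (732/389)⁴ = (1.8817)⁴ = 12.54.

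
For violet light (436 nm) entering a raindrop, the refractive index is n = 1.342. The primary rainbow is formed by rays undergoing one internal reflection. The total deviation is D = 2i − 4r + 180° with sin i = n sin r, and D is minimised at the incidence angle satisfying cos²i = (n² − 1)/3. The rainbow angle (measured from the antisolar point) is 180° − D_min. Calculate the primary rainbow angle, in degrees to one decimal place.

40.8°

cos²i = (1.80096 − 1)/3 = 0.26699; i = arccos(0.51671) = 58.888°.
sin r = sin 58.888°/1.342 = 0.63797; r = 39.641°.
D_min = 2·58.888° − 4·39.641° + 180° = 139.213°.
Rainbow angle = 180° − D_min = 40.787°.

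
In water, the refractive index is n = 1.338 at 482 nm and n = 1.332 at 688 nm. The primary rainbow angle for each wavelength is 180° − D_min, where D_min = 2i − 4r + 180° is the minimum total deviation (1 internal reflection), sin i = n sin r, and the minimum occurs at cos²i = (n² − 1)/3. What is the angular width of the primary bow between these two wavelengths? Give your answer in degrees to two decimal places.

At 482 nm (n = 1.338): cos²i = 0.26341 → i = 59.120°, r = 39.899°, D_min = 138.643°, rainbow angle = 41.357°.
At 688 nm (n = 1.332): cos²i = 0.25807 → i = 59.469°, r = 40.290°, D_min = 137.776°, rainbow angle = 42.224°.
Angular width = |41.357° − 42.224°| = 0.867°.

0.87°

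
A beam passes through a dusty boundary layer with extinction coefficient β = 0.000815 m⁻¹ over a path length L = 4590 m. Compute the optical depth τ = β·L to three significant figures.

3.74

τ = β·L = 0.000815 × 4590 = 3.7409.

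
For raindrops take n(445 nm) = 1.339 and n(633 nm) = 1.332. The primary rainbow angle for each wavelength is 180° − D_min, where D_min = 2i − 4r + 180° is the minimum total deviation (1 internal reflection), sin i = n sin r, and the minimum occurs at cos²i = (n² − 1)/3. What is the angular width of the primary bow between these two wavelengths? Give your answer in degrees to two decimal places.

1.01°

At 445 nm (n = 1.339): cos²i = 0.26431 → i = 59.062°, r = 39.834°, D_min = 138.786°, rainbow angle = 41.214°.
At 633 nm (n = 1.332): cos²i = 0.25807 → i = 59.469°, r = 40.290°, D_min = 137.776°, rainbow angle = 42.224°.
Angular width = |41.214° − 42.224°| = 1.010°.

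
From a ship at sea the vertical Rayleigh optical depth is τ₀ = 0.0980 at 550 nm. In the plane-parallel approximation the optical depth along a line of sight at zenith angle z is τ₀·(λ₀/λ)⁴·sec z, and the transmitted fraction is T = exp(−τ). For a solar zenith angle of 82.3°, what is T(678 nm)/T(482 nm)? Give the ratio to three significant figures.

2.52

Airmass: sec 82.3° = 7.4635.
τ(678 nm) = 0.0980 × (550/678)⁴ × 7.4635 = 0.0980 × 0.4330 × 7.4635 = 0.3167.
τ(482 nm) = 0.0980 × (550/482)⁴ × 7.4635 = 0.0980 × 1.6954 × 7.4635 = 1.2400.
T(678)/T(482) = exp(τ_B − τ_A) = exp(0.9233) = 2.5175.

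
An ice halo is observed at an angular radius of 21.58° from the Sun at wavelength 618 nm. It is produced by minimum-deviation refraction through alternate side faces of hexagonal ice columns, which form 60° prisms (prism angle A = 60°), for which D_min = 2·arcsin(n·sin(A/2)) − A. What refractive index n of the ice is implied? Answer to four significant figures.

Rearranging: n = sin((D_min + A)/2) / sin(A/2).
(D_min + A)/2 = (21.58° + 60°)/2 = 40.790°.
n = sin 40.790° / sin 30° = 0.6533 / 0.5000 = 1.3066.

1.307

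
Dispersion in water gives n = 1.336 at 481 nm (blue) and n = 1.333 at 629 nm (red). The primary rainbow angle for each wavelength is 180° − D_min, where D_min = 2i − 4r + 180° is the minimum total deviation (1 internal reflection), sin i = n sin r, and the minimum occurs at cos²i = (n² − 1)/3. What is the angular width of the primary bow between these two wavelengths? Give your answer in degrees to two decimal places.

At 481 nm (n = 1.336): cos²i = 0.26163 → i = 59.236°, r = 40.029°, D_min = 138.356°, rainbow angle = 41.644°.
At 629 nm (n = 1.333): cos²i = 0.25896 → i = 59.410°, r = 40.225°, D_min = 137.922°, rainbow angle = 42.078°.
Angular width = |41.644° − 42.078°| = 0.434°.

0.43°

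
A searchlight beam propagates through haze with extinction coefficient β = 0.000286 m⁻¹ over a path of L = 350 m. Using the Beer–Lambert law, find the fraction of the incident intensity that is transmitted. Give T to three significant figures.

τ = β·L = 0.000286 × 350 = 0.1001.
T = exp(−0.1001) = 0.9047.

0.905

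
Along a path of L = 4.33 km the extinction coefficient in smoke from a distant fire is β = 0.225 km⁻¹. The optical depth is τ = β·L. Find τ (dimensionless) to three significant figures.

τ = β·L = 0.225 × 4.33 = 0.9743.

0.974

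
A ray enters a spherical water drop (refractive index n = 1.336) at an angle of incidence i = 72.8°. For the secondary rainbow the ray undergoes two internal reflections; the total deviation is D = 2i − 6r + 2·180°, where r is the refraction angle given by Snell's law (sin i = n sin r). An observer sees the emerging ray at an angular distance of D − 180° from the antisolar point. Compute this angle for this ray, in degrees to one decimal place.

sin r = sin 72.8° / 1.336 = 0.9553/1.336 = 0.7150; r = 45.65°.
D = 2·72.8° − 6·45.65° + 2·180° = 145.60° − 273.87° + 360° = 231.73°.
Angle from antisolar point = D − 180° = 51.73°.

51.7°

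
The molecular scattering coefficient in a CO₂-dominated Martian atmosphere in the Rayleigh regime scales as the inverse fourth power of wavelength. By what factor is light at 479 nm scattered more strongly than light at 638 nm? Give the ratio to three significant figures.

Rayleigh scattering ∝ λ⁻⁴, so the ratio of coefficients is the inverse fourth power of the wavelength ratio.
σ(479)/σ(638) = (638/479)⁴ = (1.3319)⁴ = 3.147.

3.15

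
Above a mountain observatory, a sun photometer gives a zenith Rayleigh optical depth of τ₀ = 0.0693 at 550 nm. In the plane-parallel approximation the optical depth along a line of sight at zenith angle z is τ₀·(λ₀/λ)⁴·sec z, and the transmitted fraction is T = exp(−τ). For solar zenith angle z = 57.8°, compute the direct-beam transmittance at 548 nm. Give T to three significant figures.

0.876

sec 57.8° = 1.8766.
τ = 0.0693 × (550/548)⁴ × 1.8766 = 0.0693 × 1.0147 × 1.8766 = 0.1320.
T = exp(−0.1320) = 0.8764.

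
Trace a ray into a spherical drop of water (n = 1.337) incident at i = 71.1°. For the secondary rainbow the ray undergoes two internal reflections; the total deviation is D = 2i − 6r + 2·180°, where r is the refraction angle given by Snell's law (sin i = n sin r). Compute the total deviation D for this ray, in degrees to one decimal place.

sin r = sin 71.1° / 1.337 = 0.9461/1.337 = 0.7076; r = 45.04°.
D = 2·71.1° − 6·45.04° + 2·180° = 142.20° − 270.25° + 360° = 231.95°.

232.0°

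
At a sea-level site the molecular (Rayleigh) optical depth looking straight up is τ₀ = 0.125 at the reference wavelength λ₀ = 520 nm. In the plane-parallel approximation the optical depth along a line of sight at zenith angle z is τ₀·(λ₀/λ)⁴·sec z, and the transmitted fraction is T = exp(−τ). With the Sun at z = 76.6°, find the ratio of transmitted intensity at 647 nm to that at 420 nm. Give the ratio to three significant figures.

2.84

Airmass: sec 76.6° = 4.3150.
τ(647 nm) = 0.125 × (520/647)⁴ × 4.3150 = 0.125 × 0.4172 × 4.3150 = 0.2251.
τ(420 nm) = 0.125 × (520/420)⁴ × 4.3150 = 0.125 × 2.3497 × 4.3150 = 1.2674.
T(647)/T(420) = exp(τ_B − τ_A) = exp(1.0423) = 2.8358.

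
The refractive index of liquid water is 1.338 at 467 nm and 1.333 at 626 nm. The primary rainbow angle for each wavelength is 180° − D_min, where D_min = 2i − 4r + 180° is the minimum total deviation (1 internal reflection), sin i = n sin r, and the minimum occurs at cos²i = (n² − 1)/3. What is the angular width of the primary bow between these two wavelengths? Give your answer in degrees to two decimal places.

At 467 nm (n = 1.338): cos²i = 0.26341 → i = 59.120°, r = 39.899°, D_min = 138.643°, rainbow angle = 41.357°.
At 626 nm (n = 1.333): cos²i = 0.25896 → i = 59.410°, r = 40.225°, D_min = 137.922°, rainbow angle = 42.078°.
Angular width = |41.357° − 42.078°| = 0.722°.

0.72°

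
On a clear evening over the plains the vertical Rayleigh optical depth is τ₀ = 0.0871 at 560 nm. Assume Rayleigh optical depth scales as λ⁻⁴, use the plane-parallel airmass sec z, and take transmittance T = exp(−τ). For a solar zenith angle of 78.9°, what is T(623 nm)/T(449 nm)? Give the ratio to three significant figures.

2.22

Airmass: sec 78.9° = 5.1942.
τ(623 nm) = 0.0871 × (560/623)⁴ × 5.1942 = 0.0871 × 0.6528 × 5.1942 = 0.2954.
τ(449 nm) = 0.0871 × (560/449)⁴ × 5.1942 = 0.0871 × 2.4197 × 5.1942 = 1.0947.
T(623)/T(449) = exp(τ_B − τ_A) = exp(0.7994) = 2.2241.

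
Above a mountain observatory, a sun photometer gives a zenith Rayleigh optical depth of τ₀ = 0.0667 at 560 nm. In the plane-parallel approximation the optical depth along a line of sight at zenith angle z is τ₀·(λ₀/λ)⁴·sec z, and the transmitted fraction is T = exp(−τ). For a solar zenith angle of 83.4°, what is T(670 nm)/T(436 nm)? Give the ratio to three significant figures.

3.66

Airmass: sec 83.4° = 8.7004.
τ(670 nm) = 0.0667 × (560/670)⁴ × 8.7004 = 0.0667 × 0.4880 × 8.7004 = 0.2832.
τ(436 nm) = 0.0667 × (560/436)⁴ × 8.7004 = 0.0667 × 2.7215 × 8.7004 = 1.5793.
T(670)/T(436) = exp(τ_B − τ_A) = exp(1.2961) = 3.6550.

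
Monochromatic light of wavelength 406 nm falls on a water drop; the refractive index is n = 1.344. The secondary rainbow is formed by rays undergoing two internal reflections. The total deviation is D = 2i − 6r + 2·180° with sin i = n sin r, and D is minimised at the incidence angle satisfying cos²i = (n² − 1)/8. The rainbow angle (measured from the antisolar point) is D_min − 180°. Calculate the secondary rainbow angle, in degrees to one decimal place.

cos²i = (1.80634 − 1)/8 = 0.10079; i = arccos(0.31748) = 71.490°.
sin r = sin 71.490°/1.344 = 0.70555; r = 44.874°.
D_min = 2·71.490° − 6·44.874° + 360° = 233.733°.
Rainbow angle = D_min − 180° = 53.733°.

53.7°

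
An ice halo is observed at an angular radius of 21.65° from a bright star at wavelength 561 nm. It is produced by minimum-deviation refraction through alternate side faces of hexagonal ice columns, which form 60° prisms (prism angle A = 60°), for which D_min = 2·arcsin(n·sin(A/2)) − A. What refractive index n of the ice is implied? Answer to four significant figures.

1.308

Rearranging: n = sin((D_min + A)/2) / sin(A/2).
(D_min + A)/2 = (21.65° + 60°)/2 = 40.825°.
n = sin 40.825° / sin 30° = 0.6538 / 0.5000 = 1.3075.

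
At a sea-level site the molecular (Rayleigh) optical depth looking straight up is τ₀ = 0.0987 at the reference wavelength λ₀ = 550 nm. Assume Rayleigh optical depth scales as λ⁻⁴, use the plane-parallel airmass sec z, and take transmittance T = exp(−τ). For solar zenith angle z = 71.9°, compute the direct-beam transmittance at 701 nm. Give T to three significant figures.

0.887

sec 71.9° = 3.2188.
τ = 0.0987 × (550/701)⁴ × 3.2188 = 0.0987 × 0.3789 × 3.2188 = 0.1204.
T = exp(−0.1204) = 0.8866.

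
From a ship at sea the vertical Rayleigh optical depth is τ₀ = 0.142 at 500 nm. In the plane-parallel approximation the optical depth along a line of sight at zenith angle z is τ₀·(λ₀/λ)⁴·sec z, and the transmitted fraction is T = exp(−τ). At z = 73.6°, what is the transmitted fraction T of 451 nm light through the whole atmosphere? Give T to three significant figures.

0.468

sec 73.6° = 3.5418.
τ = 0.142 × (500/451)⁴ × 3.5418 = 0.142 × 1.5107 × 3.5418 = 0.7598.
T = exp(−0.7598) = 0.4678.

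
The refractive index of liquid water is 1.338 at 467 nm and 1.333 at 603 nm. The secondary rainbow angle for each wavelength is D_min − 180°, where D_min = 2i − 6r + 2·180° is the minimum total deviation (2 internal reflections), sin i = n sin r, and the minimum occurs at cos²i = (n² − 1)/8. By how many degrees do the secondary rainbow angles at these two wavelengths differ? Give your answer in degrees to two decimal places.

At 467 nm (n = 1.338): cos²i = 0.09878 → i = 71.682°, r = 45.195°, D_min = 232.193°, rainbow angle = 52.193°.
At 603 nm (n = 1.333): cos²i = 0.09711 → i = 71.843°, r = 45.466°, D_min = 230.891°, rainbow angle = 50.891°.
Angular width = |52.193° − 50.891°| = 1.302°.

1.30°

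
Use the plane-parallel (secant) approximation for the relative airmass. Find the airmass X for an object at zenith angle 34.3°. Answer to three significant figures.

X = sec z = 1/cos 34.3° = 1/0.8261 = 1.2105.

1.21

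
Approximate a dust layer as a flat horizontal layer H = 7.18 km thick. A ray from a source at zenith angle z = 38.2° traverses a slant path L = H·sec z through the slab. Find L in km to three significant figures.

9.14 km

sec z = 1/cos 38.2° = 1.2725.
L = 7.18 × 1.2725 = 9.137 km.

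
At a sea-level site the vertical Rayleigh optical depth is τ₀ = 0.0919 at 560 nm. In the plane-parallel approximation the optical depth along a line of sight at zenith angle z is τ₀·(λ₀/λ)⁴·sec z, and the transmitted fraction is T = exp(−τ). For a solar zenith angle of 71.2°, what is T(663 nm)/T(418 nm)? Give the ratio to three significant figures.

2.17

Airmass: sec 71.2° = 3.1030.
τ(663 nm) = 0.0919 × (560/663)⁴ × 3.1030 = 0.0919 × 0.5090 × 3.1030 = 0.1451.
τ(418 nm) = 0.0919 × (560/418)⁴ × 3.1030 = 0.0919 × 3.2214 × 3.1030 = 0.9186.
T(663)/T(418) = exp(τ_B − τ_A) = exp(0.7735) = 2.1673.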